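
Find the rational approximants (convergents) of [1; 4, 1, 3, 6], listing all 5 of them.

1/1, 5/4, 6/5, 23/19, 144/119

Using the convergent recurrence p_i = a_i*p_{i-1} + p_{i-2}, q_i = a_i*q_{i-1} + q_{i-2} with p_{-2}=0, p_{-1}=1, q_{-2}=1, q_{-1}=0:
  i=0: a_0=1, p_0 = 1*1 + 0 = 1, q_0 = 1*0 + 1 = 1.
  i=1: a_1=4, p_1 = 4*1 + 1 = 5, q_1 = 4*1 + 0 = 4.
  i=2: a_2=1, p_2 = 1*5 + 1 = 6, q_2 = 1*4 + 1 = 5.
  i=3: a_3=3, p_3 = 3*6 + 5 = 23, q_3 = 3*5 + 4 = 19.
  i=4: a_4=6, p_4 = 6*23 + 6 = 144, q_4 = 6*19 + 5 = 119.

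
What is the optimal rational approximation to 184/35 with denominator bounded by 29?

142/27

Expand x = 184/35 as a continued fraction with the Euclidean algorithm:
  184 = 5*35 + 9, so a_0 = 5.
  35 = 3*9 + 8, so a_1 = 3.
  9 = 1*8 + 1, so a_2 = 1.
  8 = 8*1 + 0, so a_3 = 8.
so x = [5; 3, 1, 8].
Convergents (p_i = a_i*p_{i-1} + p_{i-2}, q_i = a_i*q_{i-1} + q_{i-2} with p_{-2}=0, p_{-1}=1, q_{-2}=1, q_{-1}=0), until the denominator exceeds 29:
  i=0: a_0=5, p_0 = 5*1 + 0 = 5, q_0 = 5*0 + 1 = 1.
  i=1: a_1=3, p_1 = 3*5 + 1 = 16, q_1 = 3*1 + 0 = 3.
  i=2: a_2=1, p_2 = 1*16 + 5 = 21, q_2 = 1*3 + 1 = 4.
  i=3: a_3=8, p_3 = 8*21 + 16 = 184, q_3 = 8*4 + 3 = 35.
q_3 = 35 > 29, so the last convergent with denominator <= 29 is p_2/q_2 = 21/4.
The closest fraction with denominator <= 29 is either p_2/q_2 or the intermediate fraction (k*p_2 + p_1)/(k*q_2 + q_1) with the largest k >= 1 whose denominator stays <= 29; these approach x as k grows, and every other convergent or intermediate fraction in range is farther away.
Largest k: floor((29 - q_1)/q_2) = floor((29 - 3)/4) = 6.
That gives (6*21 + 16)/(6*4 + 3) = 142/27.
Compare the errors: |x - 21/4| = |184*4 - 21*35|/(35*4) = 1/140, and |x - 142/27| = |184*27 - 142*35|/(35*27) = 2/945.
Cross-multiplying, 2*140 = 280 < 945 = 1*945, so 2/945 is smaller: the intermediate fraction 142/27 is closer to x than 21/4.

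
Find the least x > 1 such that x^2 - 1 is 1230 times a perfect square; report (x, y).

(x, y) = (491, 14)

First expand sqrt(1230) as a continued fraction. With x_i = (sqrt(1230) + m_i)/d_i and (m_0, d_0) = (0, 1): a_0 = floor(sqrt(1230)) = 35, since 35^2 = 1225 <= 1230 < 1296 = 36^2.
Iterate m_{i+1} = d_i*a_i - m_i, d_{i+1} = (1230 - m_{i+1}^2)/d_i, a_{i+1} = floor((a_0 + m_{i+1})/d_{i+1}):
  m_1 = 1*35 - 0 = 35, d_1 = (1230 - 35^2)/1 = 5/1 = 5, a_1 = floor((35 + 35)/5) = 14.
  m_2 = 5*14 - 35 = 35, d_2 = (1230 - 35^2)/5 = 5/5 = 1, a_2 = floor((35 + 35)/1) = 70.
  m_3 = 1*70 - 35 = 35, d_3 = (1230 - 35^2)/1 = 5/1 = 5: (m_3, d_3) = (m_1, d_1) = (35, 5), so from here the quotients repeat a_1, a_2; the period length is 2.
So sqrt(1230) = [35; (14, 70)] with period length k = 2.
k is even, so the fundamental solution of x^2 - 1230y^2 = 1 is (p_{k-1}, q_{k-1}) = (p_1, q_1); compute convergents through index 1.
Convergents (p_i = a_i*p_{i-1} + p_{i-2}, q_i = a_i*q_{i-1} + q_{i-2} with p_{-2}=0, p_{-1}=1, q_{-2}=1, q_{-1}=0):
  i=0: a_0=35, p_0 = 35*1 + 0 = 35, q_0 = 35*0 + 1 = 1.
  i=1: a_1=14, p_1 = 14*35 + 1 = 491, q_1 = 14*1 + 0 = 14.
Check: 491^2 - 1230*14^2 = 241081 - 241080 = 1, so (x, y) = (491, 14) solves the equation, and by the theorem it is the least positive solution.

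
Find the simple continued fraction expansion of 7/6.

Run the Euclidean algorithm on 7 and 6; the successive quotients are the partial quotients a_0, a_1, ... (each step inverts the fractional part left over by the previous one):
  7 = 1*6 + 1, so a_0 = 1.
  6 = 6*1 + 0, so a_1 = 6.
The remainder reaches 0 after 2 divisions, so the expansion has 2 partial quotients, read off in order.

[1; 6]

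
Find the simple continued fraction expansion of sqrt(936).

[30; (1, 1, 2, 6, 2, 1, 1, 60)]

Write x_i = (sqrt(936) + m_i)/d_i with (m_0, d_0) = (0, 1). a_0 = floor(sqrt(936)) = 30, since 30^2 = 900 <= 936 < 961 = 31^2.
Iterate m_{i+1} = d_i*a_i - m_i, d_{i+1} = (936 - m_{i+1}^2)/d_i, a_{i+1} = floor((a_0 + m_{i+1})/d_{i+1}):
  m_1 = 1*30 - 0 = 30, d_1 = (936 - 30^2)/1 = 36/1 = 36, a_1 = floor((30 + 30)/36) = 1.
  m_2 = 36*1 - 30 = 6, d_2 = (936 - 6^2)/36 = 900/36 = 25, a_2 = floor((30 + 6)/25) = 1.
  m_3 = 25*1 - 6 = 19, d_3 = (936 - 19^2)/25 = 575/25 = 23, a_3 = floor((30 + 19)/23) = 2.
  m_4 = 23*2 - 19 = 27, d_4 = (936 - 27^2)/23 = 207/23 = 9, a_4 = floor((30 + 27)/9) = 6.
  m_5 = 9*6 - 27 = 27, d_5 = (936 - 27^2)/9 = 207/9 = 23, a_5 = floor((30 + 27)/23) = 2.
  m_6 = 23*2 - 27 = 19, d_6 = (936 - 19^2)/23 = 575/23 = 25, a_6 = floor((30 + 19)/25) = 1.
  m_7 = 25*1 - 19 = 6, d_7 = (936 - 6^2)/25 = 900/25 = 36, a_7 = floor((30 + 6)/36) = 1.
  m_8 = 36*1 - 6 = 30, d_8 = (936 - 30^2)/36 = 36/36 = 1, a_8 = floor((30 + 30)/1) = 60.
  m_9 = 1*60 - 30 = 30, d_9 = (936 - 30^2)/1 = 36/1 = 36: (m_9, d_9) = (m_1, d_1) = (30, 36), so from here the quotients repeat a_1, ..., a_8; the period length is 8.
Hence the expansion of sqrt(936) is a_0 = 30 followed by the repeating block 1, 1, 2, 6, 2, 1, 1, 60 (period 8).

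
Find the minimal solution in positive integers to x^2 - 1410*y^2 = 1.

(x, y) = (751, 20)

First expand sqrt(1410) as a continued fraction. With x_i = (sqrt(1410) + m_i)/d_i and (m_0, d_0) = (0, 1): a_0 = floor(sqrt(1410)) = 37, since 37^2 = 1369 <= 1410 < 1444 = 38^2.
Iterate m_{i+1} = d_i*a_i - m_i, d_{i+1} = (1410 - m_{i+1}^2)/d_i, a_{i+1} = floor((a_0 + m_{i+1})/d_{i+1}):
  m_1 = 1*37 - 0 = 37, d_1 = (1410 - 37^2)/1 = 41/1 = 41, a_1 = floor((37 + 37)/41) = 1.
  m_2 = 41*1 - 37 = 4, d_2 = (1410 - 4^2)/41 = 1394/41 = 34, a_2 = floor((37 + 4)/34) = 1.
  m_3 = 34*1 - 4 = 30, d_3 = (1410 - 30^2)/34 = 510/34 = 15, a_3 = floor((37 + 30)/15) = 4.
  m_4 = 15*4 - 30 = 30, d_4 = (1410 - 30^2)/15 = 510/15 = 34, a_4 = floor((37 + 30)/34) = 1.
  m_5 = 34*1 - 30 = 4, d_5 = (1410 - 4^2)/34 = 1394/34 = 41, a_5 = floor((37 + 4)/41) = 1.
  m_6 = 41*1 - 4 = 37, d_6 = (1410 - 37^2)/41 = 41/41 = 1, a_6 = floor((37 + 37)/1) = 74.
  m_7 = 1*74 - 37 = 37, d_7 = (1410 - 37^2)/1 = 41/1 = 41: (m_7, d_7) = (m_1, d_1) = (37, 41), so from here the quotients repeat a_1, ..., a_6; the period length is 6.
So sqrt(1410) = [37; (1, 1, 4, 1, 1, 74)] with period length k = 6.
k is even, so the fundamental solution of x^2 - 1410y^2 = 1 is (p_{k-1}, q_{k-1}) = (p_5, q_5); compute convergents through index 5.
Convergents (p_i = a_i*p_{i-1} + p_{i-2}, q_i = a_i*q_{i-1} + q_{i-2} with p_{-2}=0, p_{-1}=1, q_{-2}=1, q_{-1}=0):
  i=0: a_0=37, p_0 = 37*1 + 0 = 37, q_0 = 37*0 + 1 = 1.
  i=1: a_1=1, p_1 = 1*37 + 1 = 38, q_1 = 1*1 + 0 = 1.
  i=2: a_2=1, p_2 = 1*38 + 37 = 75, q_2 = 1*1 + 1 = 2.
  i=3: a_3=4, p_3 = 4*75 + 38 = 338, q_3 = 4*2 + 1 = 9.
  i=4: a_4=1, p_4 = 1*338 + 75 = 413, q_4 = 1*9 + 2 = 11.
  i=5: a_5=1, p_5 = 1*413 + 338 = 751, q_5 = 1*11 + 9 = 20.
Check: 751^2 - 1410*20^2 = 564001 - 564000 = 1, so (x, y) = (751, 20) solves the equation, and by the theorem it is the least positive solution.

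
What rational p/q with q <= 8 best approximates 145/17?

Expand x = 145/17 as a continued fraction with the Euclidean algorithm:
  145 = 8*17 + 9, so a_0 = 8.
  17 = 1*9 + 8, so a_1 = 1.
  9 = 1*8 + 1, so a_2 = 1.
  8 = 8*1 + 0, so a_3 = 8.
so x = [8; 1, 1, 8].
Convergents (p_i = a_i*p_{i-1} + p_{i-2}, q_i = a_i*q_{i-1} + q_{i-2} with p_{-2}=0, p_{-1}=1, q_{-2}=1, q_{-1}=0), until the denominator exceeds 8:
  i=0: a_0=8, p_0 = 8*1 + 0 = 8, q_0 = 8*0 + 1 = 1.
  i=1: a_1=1, p_1 = 1*8 + 1 = 9, q_1 = 1*1 + 0 = 1.
  i=2: a_2=1, p_2 = 1*9 + 8 = 17, q_2 = 1*1 + 1 = 2.
  i=3: a_3=8, p_3 = 8*17 + 9 = 145, q_3 = 8*2 + 1 = 17.
q_3 = 17 > 8, so the last convergent with denominator <= 8 is p_2/q_2 = 17/2.
The closest fraction with denominator <= 8 is either p_2/q_2 or the intermediate fraction (k*p_2 + p_1)/(k*q_2 + q_1) with the largest k >= 1 whose denominator stays <= 8; these approach x as k grows, and every other convergent or intermediate fraction in range is farther away.
Largest k: floor((8 - q_1)/q_2) = floor((8 - 1)/2) = 3.
That gives (3*17 + 9)/(3*2 + 1) = 60/7.
Compare the errors: |x - 17/2| = |145*2 - 17*17|/(17*2) = 1/34, and |x - 60/7| = |145*7 - 60*17|/(17*7) = 5/119.
Cross-multiplying, 1*119 = 119 < 170 = 5*34, so 1/34 is smaller: the convergent 17/2 is closer to x than 60/7.

17/2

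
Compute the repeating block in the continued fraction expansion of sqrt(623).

Write x_i = (sqrt(623) + m_i)/d_i with (m_0, d_0) = (0, 1). a_0 = floor(sqrt(623)) = 24, since 24^2 = 576 <= 623 < 625 = 25^2.
Iterate m_{i+1} = d_i*a_i - m_i, d_{i+1} = (623 - m_{i+1}^2)/d_i, a_{i+1} = floor((a_0 + m_{i+1})/d_{i+1}):
  m_1 = 1*24 - 0 = 24, d_1 = (623 - 24^2)/1 = 47/1 = 47, a_1 = floor((24 + 24)/47) = 1.
  m_2 = 47*1 - 24 = 23, d_2 = (623 - 23^2)/47 = 94/47 = 2, a_2 = floor((24 + 23)/2) = 23.
  m_3 = 2*23 - 23 = 23, d_3 = (623 - 23^2)/2 = 94/2 = 47, a_3 = floor((24 + 23)/47) = 1.
  m_4 = 47*1 - 23 = 24, d_4 = (623 - 24^2)/47 = 47/47 = 1, a_4 = floor((24 + 24)/1) = 48.
  m_5 = 1*48 - 24 = 24, d_5 = (623 - 24^2)/1 = 47/1 = 47: (m_5, d_5) = (m_1, d_1) = (24, 47), so from here the quotients repeat a_1, ..., a_4; the period length is 4.
Hence the expansion of sqrt(623) is a_0 = 24 followed by the repeating block 1, 23, 1, 48 (period 4).

[24; (1, 23, 1, 48)]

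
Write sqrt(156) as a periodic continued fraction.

[12; (2, 24)]

Write x_i = (sqrt(156) + m_i)/d_i with (m_0, d_0) = (0, 1). a_0 = floor(sqrt(156)) = 12, since 12^2 = 144 <= 156 < 169 = 13^2.
Iterate m_{i+1} = d_i*a_i - m_i, d_{i+1} = (156 - m_{i+1}^2)/d_i, a_{i+1} = floor((a_0 + m_{i+1})/d_{i+1}):
  m_1 = 1*12 - 0 = 12, d_1 = (156 - 12^2)/1 = 12/1 = 12, a_1 = floor((12 + 12)/12) = 2.
  m_2 = 12*2 - 12 = 12, d_2 = (156 - 12^2)/12 = 12/12 = 1, a_2 = floor((12 + 12)/1) = 24.
  m_3 = 1*24 - 12 = 12, d_3 = (156 - 12^2)/1 = 12/1 = 12: (m_3, d_3) = (m_1, d_1) = (12, 12), so from here the quotients repeat a_1, a_2; the period length is 2.
Hence the expansion of sqrt(156) is a_0 = 12 followed by the repeating block 2, 24 (period 2).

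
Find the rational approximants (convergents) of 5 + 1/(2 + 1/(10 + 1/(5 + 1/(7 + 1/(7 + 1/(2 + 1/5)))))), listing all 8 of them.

5/1, 11/2, 115/21, 586/107, 4217/770, 30105/5497, 64427/11764, 352240/64317

Using the convergent recurrence p_i = a_i*p_{i-1} + p_{i-2}, q_i = a_i*q_{i-1} + q_{i-2} with p_{-2}=0, p_{-1}=1, q_{-2}=1, q_{-1}=0:
  i=0: a_0=5, p_0 = 5*1 + 0 = 5, q_0 = 5*0 + 1 = 1.
  i=1: a_1=2, p_1 = 2*5 + 1 = 11, q_1 = 2*1 + 0 = 2.
  i=2: a_2=10, p_2 = 10*11 + 5 = 115, q_2 = 10*2 + 1 = 21.
  i=3: a_3=5, p_3 = 5*115 + 11 = 586, q_3 = 5*21 + 2 = 107.
  i=4: a_4=7, p_4 = 7*586 + 115 = 4217, q_4 = 7*107 + 21 = 770.
  i=5: a_5=7, p_5 = 7*4217 + 586 = 30105, q_5 = 7*770 + 107 = 5497.
  i=6: a_6=2, p_6 = 2*30105 + 4217 = 64427, q_6 = 2*5497 + 770 = 11764.
  i=7: a_7=5, p_7 = 5*64427 + 30105 = 352240, q_7 = 5*11764 + 5497 = 64317.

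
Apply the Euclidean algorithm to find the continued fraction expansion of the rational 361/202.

Run the Euclidean algorithm on 361 and 202; the successive quotients are the partial quotients a_0, a_1, ... (each step inverts the fractional part left over by the previous one):
  361 = 1*202 + 159, so a_0 = 1.
  202 = 1*159 + 43, so a_1 = 1.
  159 = 3*43 + 30, so a_2 = 3.
  43 = 1*30 + 13, so a_3 = 1.
  30 = 2*13 + 4, so a_4 = 2.
  13 = 3*4 + 1, so a_5 = 3.
  4 = 4*1 + 0, so a_6 = 4.
The remainder reaches 0 after 7 divisions, so the expansion has 7 partial quotients, read off in order.

[1; 1, 3, 1, 2, 3, 4]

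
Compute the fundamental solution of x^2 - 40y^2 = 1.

First expand sqrt(40) as a continued fraction. With x_i = (sqrt(40) + m_i)/d_i and (m_0, d_0) = (0, 1): a_0 = floor(sqrt(40)) = 6, since 6^2 = 36 <= 40 < 49 = 7^2.
Iterate m_{i+1} = d_i*a_i - m_i, d_{i+1} = (40 - m_{i+1}^2)/d_i, a_{i+1} = floor((a_0 + m_{i+1})/d_{i+1}):
  m_1 = 1*6 - 0 = 6, d_1 = (40 - 6^2)/1 = 4/1 = 4, a_1 = floor((6 + 6)/4) = 3.
  m_2 = 4*3 - 6 = 6, d_2 = (40 - 6^2)/4 = 4/4 = 1, a_2 = floor((6 + 6)/1) = 12.
  m_3 = 1*12 - 6 = 6, d_3 = (40 - 6^2)/1 = 4/1 = 4: (m_3, d_3) = (m_1, d_1) = (6, 4), so from here the quotients repeat a_1, a_2; the period length is 2.
So sqrt(40) = [6; (3, 12)] with period length k = 2.
k is even, so the fundamental solution of x^2 - 40y^2 = 1 is (p_{k-1}, q_{k-1}) = (p_1, q_1); compute convergents through index 1.
Convergents (p_i = a_i*p_{i-1} + p_{i-2}, q_i = a_i*q_{i-1} + q_{i-2} with p_{-2}=0, p_{-1}=1, q_{-2}=1, q_{-1}=0):
  i=0: a_0=6, p_0 = 6*1 + 0 = 6, q_0 = 6*0 + 1 = 1.
  i=1: a_1=3, p_1 = 3*6 + 1 = 19, q_1 = 3*1 + 0 = 3.
Check: 19^2 - 40*3^2 = 361 - 360 = 1, so (x, y) = (19, 3) solves the equation, and by the theorem it is the least positive solution.

(x, y) = (19, 3)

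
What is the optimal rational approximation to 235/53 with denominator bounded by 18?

Expand x = 235/53 as a continued fraction with the Euclidean algorithm:
  235 = 4*53 + 23, so a_0 = 4.
  53 = 2*23 + 7, so a_1 = 2.
  23 = 3*7 + 2, so a_2 = 3.
  7 = 3*2 + 1, so a_3 = 3.
  2 = 2*1 + 0, so a_4 = 2.
so x = [4; 2, 3, 3, 2].
Convergents (p_i = a_i*p_{i-1} + p_{i-2}, q_i = a_i*q_{i-1} + q_{i-2} with p_{-2}=0, p_{-1}=1, q_{-2}=1, q_{-1}=0), until the denominator exceeds 18:
  i=0: a_0=4, p_0 = 4*1 + 0 = 4, q_0 = 4*0 + 1 = 1.
  i=1: a_1=2, p_1 = 2*4 + 1 = 9, q_1 = 2*1 + 0 = 2.
  i=2: a_2=3, p_2 = 3*9 + 4 = 31, q_2 = 3*2 + 1 = 7.
  i=3: a_3=3, p_3 = 3*31 + 9 = 102, q_3 = 3*7 + 2 = 23.
q_3 = 23 > 18, so the last convergent with denominator <= 18 is p_2/q_2 = 31/7.
The closest fraction with denominator <= 18 is either p_2/q_2 or the intermediate fraction (k*p_2 + p_1)/(k*q_2 + q_1) with the largest k >= 1 whose denominator stays <= 18; these approach x as k grows, and every other convergent or intermediate fraction in range is farther away.
Largest k: floor((18 - q_1)/q_2) = floor((18 - 2)/7) = 2.
That gives (2*31 + 9)/(2*7 + 2) = 71/16.
Compare the errors: |x - 31/7| = |235*7 - 31*53|/(53*7) = 2/371, and |x - 71/16| = |235*16 - 71*53|/(53*16) = 3/848.
Cross-multiplying, 3*371 = 1113 < 1696 = 2*848, so 3/848 is smaller: the intermediate fraction 71/16 is closer to x than 31/7.

71/16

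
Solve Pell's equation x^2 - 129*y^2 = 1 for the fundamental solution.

(x, y) = (16855, 1484)

First expand sqrt(129) as a continued fraction. With x_i = (sqrt(129) + m_i)/d_i and (m_0, d_0) = (0, 1): a_0 = floor(sqrt(129)) = 11, since 11^2 = 121 <= 129 < 144 = 12^2.
Iterate m_{i+1} = d_i*a_i - m_i, d_{i+1} = (129 - m_{i+1}^2)/d_i, a_{i+1} = floor((a_0 + m_{i+1})/d_{i+1}):
  m_1 = 1*11 - 0 = 11, d_1 = (129 - 11^2)/1 = 8/1 = 8, a_1 = floor((11 + 11)/8) = 2.
  m_2 = 8*2 - 11 = 5, d_2 = (129 - 5^2)/8 = 104/8 = 13, a_2 = floor((11 + 5)/13) = 1.
  m_3 = 13*1 - 5 = 8, d_3 = (129 - 8^2)/13 = 65/13 = 5, a_3 = floor((11 + 8)/5) = 3.
  m_4 = 5*3 - 8 = 7, d_4 = (129 - 7^2)/5 = 80/5 = 16, a_4 = floor((11 + 7)/16) = 1.
  m_5 = 16*1 - 7 = 9, d_5 = (129 - 9^2)/16 = 48/16 = 3, a_5 = floor((11 + 9)/3) = 6.
  m_6 = 3*6 - 9 = 9, d_6 = (129 - 9^2)/3 = 48/3 = 16, a_6 = floor((11 + 9)/16) = 1.
  m_7 = 16*1 - 9 = 7, d_7 = (129 - 7^2)/16 = 80/16 = 5, a_7 = floor((11 + 7)/5) = 3.
  m_8 = 5*3 - 7 = 8, d_8 = (129 - 8^2)/5 = 65/5 = 13, a_8 = floor((11 + 8)/13) = 1.
  m_9 = 13*1 - 8 = 5, d_9 = (129 - 5^2)/13 = 104/13 = 8, a_9 = floor((11 + 5)/8) = 2.
  m_10 = 8*2 - 5 = 11, d_10 = (129 - 11^2)/8 = 8/8 = 1, a_10 = floor((11 + 11)/1) = 22.
  m_11 = 1*22 - 11 = 11, d_11 = (129 - 11^2)/1 = 8/1 = 8: (m_11, d_11) = (m_1, d_1) = (11, 8), so from here the quotients repeat a_1, ..., a_10; the period length is 10.
So sqrt(129) = [11; (2, 1, 3, 1, 6, 1, 3, 1, 2, 22)] with period length k = 10.
k is even, so the fundamental solution of x^2 - 129y^2 = 1 is (p_{k-1}, q_{k-1}) = (p_9, q_9); compute convergents through index 9.
Convergents (p_i = a_i*p_{i-1} + p_{i-2}, q_i = a_i*q_{i-1} + q_{i-2} with p_{-2}=0, p_{-1}=1, q_{-2}=1, q_{-1}=0):
  i=0: a_0=11, p_0 = 11*1 + 0 = 11, q_0 = 11*0 + 1 = 1.
  i=1: a_1=2, p_1 = 2*11 + 1 = 23, q_1 = 2*1 + 0 = 2.
  i=2: a_2=1, p_2 = 1*23 + 11 = 34, q_2 = 1*2 + 1 = 3.
  i=3: a_3=3, p_3 = 3*34 + 23 = 125, q_3 = 3*3 + 2 = 11.
  i=4: a_4=1, p_4 = 1*125 + 34 = 159, q_4 = 1*11 + 3 = 14.
  i=5: a_5=6, p_5 = 6*159 + 125 = 1079, q_5 = 6*14 + 11 = 95.
  i=6: a_6=1, p_6 = 1*1079 + 159 = 1238, q_6 = 1*95 + 14 = 109.
  i=7: a_7=3, p_7 = 3*1238 + 1079 = 4793, q_7 = 3*109 + 95 = 422.
  i=8: a_8=1, p_8 = 1*4793 + 1238 = 6031, q_8 = 1*422 + 109 = 531.
  i=9: a_9=2, p_9 = 2*6031 + 4793 = 16855, q_9 = 2*531 + 422 = 1484.
Check: 16855^2 - 129*1484^2 = 284091025 - 284091024 = 1, so (x, y) = (16855, 1484) solves the equation, and by the theorem it is the least positive solution.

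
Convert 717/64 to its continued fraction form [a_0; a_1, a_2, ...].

[11; 4, 1, 12]

Run the Euclidean algorithm on 717 and 64; the successive quotients are the partial quotients a_0, a_1, ... (each step inverts the fractional part left over by the previous one):
  717 = 11*64 + 13, so a_0 = 11.
  64 = 4*13 + 12, so a_1 = 4.
  13 = 1*12 + 1, so a_2 = 1.
  12 = 12*1 + 0, so a_3 = 12.
The remainder reaches 0 after 4 divisions, so the expansion has 4 partial quotients, read off in order.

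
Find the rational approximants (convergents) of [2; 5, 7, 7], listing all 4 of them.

Using the convergent recurrence p_i = a_i*p_{i-1} + p_{i-2}, q_i = a_i*q_{i-1} + q_{i-2} with p_{-2}=0, p_{-1}=1, q_{-2}=1, q_{-1}=0:
  i=0: a_0=2, p_0 = 2*1 + 0 = 2, q_0 = 2*0 + 1 = 1.
  i=1: a_1=5, p_1 = 5*2 + 1 = 11, q_1 = 5*1 + 0 = 5.
  i=2: a_2=7, p_2 = 7*11 + 2 = 79, q_2 = 7*5 + 1 = 36.
  i=3: a_3=7, p_3 = 7*79 + 11 = 564, q_3 = 7*36 + 5 = 257.

2/1, 11/5, 79/36, 564/257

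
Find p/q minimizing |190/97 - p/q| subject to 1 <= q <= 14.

Expand x = 190/97 as a continued fraction with the Euclidean algorithm:
  190 = 1*97 + 93, so a_0 = 1.
  97 = 1*93 + 4, so a_1 = 1.
  93 = 23*4 + 1, so a_2 = 23.
  4 = 4*1 + 0, so a_3 = 4.
so x = [1; 1, 23, 4].
Convergents (p_i = a_i*p_{i-1} + p_{i-2}, q_i = a_i*q_{i-1} + q_{i-2} with p_{-2}=0, p_{-1}=1, q_{-2}=1, q_{-1}=0), until the denominator exceeds 14:
  i=0: a_0=1, p_0 = 1*1 + 0 = 1, q_0 = 1*0 + 1 = 1.
  i=1: a_1=1, p_1 = 1*1 + 1 = 2, q_1 = 1*1 + 0 = 1.
  i=2: a_2=23, p_2 = 23*2 + 1 = 47, q_2 = 23*1 + 1 = 24.
q_2 = 24 > 14, so the last convergent with denominator <= 14 is p_1/q_1 = 2/1.
The closest fraction with denominator <= 14 is either p_1/q_1 or the intermediate fraction (k*p_1 + p_0)/(k*q_1 + q_0) with the largest k >= 1 whose denominator stays <= 14; these approach x as k grows, and every other convergent or intermediate fraction in range is farther away.
Largest k: floor((14 - q_0)/q_1) = floor((14 - 1)/1) = 13.
That gives (13*2 + 1)/(13*1 + 1) = 27/14.
Compare the errors: |x - 2/1| = |190*1 - 2*97|/(97*1) = 4/97, and |x - 27/14| = |190*14 - 27*97|/(97*14) = 41/1358.
Cross-multiplying, 41*97 = 3977 < 5432 = 4*1358, so 41/1358 is smaller: the intermediate fraction 27/14 is closer to x than 2/1.

27/14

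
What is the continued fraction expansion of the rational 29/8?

Run the Euclidean algorithm on 29 and 8; the successive quotients are the partial quotients a_0, a_1, ... (each step inverts the fractional part left over by the previous one):
  29 = 3*8 + 5, so a_0 = 3.
  8 = 1*5 + 3, so a_1 = 1.
  5 = 1*3 + 2, so a_2 = 1.
  3 = 1*2 + 1, so a_3 = 1.
  2 = 2*1 + 0, so a_4 = 2.
The remainder reaches 0 after 5 divisions, so the expansion has 5 partial quotients, read off in order.

[3; 1, 1, 1, 2]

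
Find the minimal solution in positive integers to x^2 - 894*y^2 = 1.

(x, y) = (299, 10)

First expand sqrt(894) as a continued fraction. With x_i = (sqrt(894) + m_i)/d_i and (m_0, d_0) = (0, 1): a_0 = floor(sqrt(894)) = 29, since 29^2 = 841 <= 894 < 900 = 30^2.
Iterate m_{i+1} = d_i*a_i - m_i, d_{i+1} = (894 - m_{i+1}^2)/d_i, a_{i+1} = floor((a_0 + m_{i+1})/d_{i+1}):
  m_1 = 1*29 - 0 = 29, d_1 = (894 - 29^2)/1 = 53/1 = 53, a_1 = floor((29 + 29)/53) = 1.
  m_2 = 53*1 - 29 = 24, d_2 = (894 - 24^2)/53 = 318/53 = 6, a_2 = floor((29 + 24)/6) = 8.
  m_3 = 6*8 - 24 = 24, d_3 = (894 - 24^2)/6 = 318/6 = 53, a_3 = floor((29 + 24)/53) = 1.
  m_4 = 53*1 - 24 = 29, d_4 = (894 - 29^2)/53 = 53/53 = 1, a_4 = floor((29 + 29)/1) = 58.
  m_5 = 1*58 - 29 = 29, d_5 = (894 - 29^2)/1 = 53/1 = 53: (m_5, d_5) = (m_1, d_1) = (29, 53), so from here the quotients repeat a_1, ..., a_4; the period length is 4.
So sqrt(894) = [29; (1, 8, 1, 58)] with period length k = 4.
k is even, so the fundamental solution of x^2 - 894y^2 = 1 is (p_{k-1}, q_{k-1}) = (p_3, q_3); compute convergents through index 3.
Convergents (p_i = a_i*p_{i-1} + p_{i-2}, q_i = a_i*q_{i-1} + q_{i-2} with p_{-2}=0, p_{-1}=1, q_{-2}=1, q_{-1}=0):
  i=0: a_0=29, p_0 = 29*1 + 0 = 29, q_0 = 29*0 + 1 = 1.
  i=1: a_1=1, p_1 = 1*29 + 1 = 30, q_1 = 1*1 + 0 = 1.
  i=2: a_2=8, p_2 = 8*30 + 29 = 269, q_2 = 8*1 + 1 = 9.
  i=3: a_3=1, p_3 = 1*269 + 30 = 299, q_3 = 1*9 + 1 = 10.
Check: 299^2 - 894*10^2 = 89401 - 89400 = 1, so (x, y) = (299, 10) solves the equation, and by the theorem it is the least positive solution.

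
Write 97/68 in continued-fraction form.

Run the Euclidean algorithm on 97 and 68; the successive quotients are the partial quotients a_0, a_1, ... (each step inverts the fractional part left over by the previous one):
  97 = 1*68 + 29, so a_0 = 1.
  68 = 2*29 + 10, so a_1 = 2.
  29 = 2*10 + 9, so a_2 = 2.
  10 = 1*9 + 1, so a_3 = 1.
  9 = 9*1 + 0, so a_4 = 9.
The remainder reaches 0 after 5 divisions, so the expansion has 5 partial quotients, read off in order.

[1; 2, 2, 1, 9]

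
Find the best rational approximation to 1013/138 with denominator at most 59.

Expand x = 1013/138 as a continued fraction with the Euclidean algorithm:
  1013 = 7*138 + 47, so a_0 = 7.
  138 = 2*47 + 44, so a_1 = 2.
  47 = 1*44 + 3, so a_2 = 1.
  44 = 14*3 + 2, so a_3 = 14.
  3 = 1*2 + 1, so a_4 = 1.
  2 = 2*1 + 0, so a_5 = 2.
so x = [7; 2, 1, 14, 1, 2].
Convergents (p_i = a_i*p_{i-1} + p_{i-2}, q_i = a_i*q_{i-1} + q_{i-2} with p_{-2}=0, p_{-1}=1, q_{-2}=1, q_{-1}=0), until the denominator exceeds 59:
  i=0: a_0=7, p_0 = 7*1 + 0 = 7, q_0 = 7*0 + 1 = 1.
  i=1: a_1=2, p_1 = 2*7 + 1 = 15, q_1 = 2*1 + 0 = 2.
  i=2: a_2=1, p_2 = 1*15 + 7 = 22, q_2 = 1*2 + 1 = 3.
  i=3: a_3=14, p_3 = 14*22 + 15 = 323, q_3 = 14*3 + 2 = 44.
  i=4: a_4=1, p_4 = 1*323 + 22 = 345, q_4 = 1*44 + 3 = 47.
  i=5: a_5=2, p_5 = 2*345 + 323 = 1013, q_5 = 2*47 + 44 = 138.
q_5 = 138 > 59, so the last convergent with denominator <= 59 is p_4/q_4 = 345/47.
The closest fraction with denominator <= 59 is either p_4/q_4 or the intermediate fraction (k*p_4 + p_3)/(k*q_4 + q_3) with the largest k >= 1 whose denominator stays <= 59; these approach x as k grows, and every other convergent or intermediate fraction in range is farther away.
Largest k: floor((59 - q_3)/q_4) = floor((59 - 44)/47) = 0.
Since k = 0, no intermediate fraction beyond p_4/q_4 has denominator <= 59, so the convergent 345/47 is the closest (its error is |1013*47 - 345*138|/(138*47) = 1/6486).

345/47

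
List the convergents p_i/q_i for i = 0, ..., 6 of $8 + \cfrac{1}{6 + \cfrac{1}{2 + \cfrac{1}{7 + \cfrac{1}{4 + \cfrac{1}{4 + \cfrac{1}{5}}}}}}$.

Using the convergent recurrence p_i = a_i*p_{i-1} + p_{i-2}, q_i = a_i*q_{i-1} + q_{i-2} with p_{-2}=0, p_{-1}=1, q_{-2}=1, q_{-1}=0:
  i=0: a_0=8, p_0 = 8*1 + 0 = 8, q_0 = 8*0 + 1 = 1.
  i=1: a_1=6, p_1 = 6*8 + 1 = 49, q_1 = 6*1 + 0 = 6.
  i=2: a_2=2, p_2 = 2*49 + 8 = 106, q_2 = 2*6 + 1 = 13.
  i=3: a_3=7, p_3 = 7*106 + 49 = 791, q_3 = 7*13 + 6 = 97.
  i=4: a_4=4, p_4 = 4*791 + 106 = 3270, q_4 = 4*97 + 13 = 401.
  i=5: a_5=4, p_5 = 4*3270 + 791 = 13871, q_5 = 4*401 + 97 = 1701.
  i=6: a_6=5, p_6 = 5*13871 + 3270 = 72625, q_6 = 5*1701 + 401 = 8906.

8/1, 49/6, 106/13, 791/97, 3270/401, 13871/1701, 72625/8906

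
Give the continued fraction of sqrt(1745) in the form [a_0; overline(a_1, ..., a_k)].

Write x_i = (sqrt(1745) + m_i)/d_i with (m_0, d_0) = (0, 1). a_0 = floor(sqrt(1745)) = 41, since 41^2 = 1681 <= 1745 < 1764 = 42^2.
Iterate m_{i+1} = d_i*a_i - m_i, d_{i+1} = (1745 - m_{i+1}^2)/d_i, a_{i+1} = floor((a_0 + m_{i+1})/d_{i+1}):
  m_1 = 1*41 - 0 = 41, d_1 = (1745 - 41^2)/1 = 64/1 = 64, a_1 = floor((41 + 41)/64) = 1.
  m_2 = 64*1 - 41 = 23, d_2 = (1745 - 23^2)/64 = 1216/64 = 19, a_2 = floor((41 + 23)/19) = 3.
  m_3 = 19*3 - 23 = 34, d_3 = (1745 - 34^2)/19 = 589/19 = 31, a_3 = floor((41 + 34)/31) = 2.
  m_4 = 31*2 - 34 = 28, d_4 = (1745 - 28^2)/31 = 961/31 = 31, a_4 = floor((41 + 28)/31) = 2.
  m_5 = 31*2 - 28 = 34, d_5 = (1745 - 34^2)/31 = 589/31 = 19, a_5 = floor((41 + 34)/19) = 3.
  m_6 = 19*3 - 34 = 23, d_6 = (1745 - 23^2)/19 = 1216/19 = 64, a_6 = floor((41 + 23)/64) = 1.
  m_7 = 64*1 - 23 = 41, d_7 = (1745 - 41^2)/64 = 64/64 = 1, a_7 = floor((41 + 41)/1) = 82.
  m_8 = 1*82 - 41 = 41, d_8 = (1745 - 41^2)/1 = 64/1 = 64: (m_8, d_8) = (m_1, d_1) = (41, 64), so from here the quotients repeat a_1, ..., a_7; the period length is 7.
Hence the expansion of sqrt(1745) is a_0 = 41 followed by the repeating block 1, 3, 2, 2, 3, 1, 82 (period 7).

[41; overline(1, 3, 2, 2, 3, 1, 82)]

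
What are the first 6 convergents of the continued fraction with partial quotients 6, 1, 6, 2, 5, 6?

Using the convergent recurrence p_i = a_i*p_{i-1} + p_{i-2}, q_i = a_i*q_{i-1} + q_{i-2} with p_{-2}=0, p_{-1}=1, q_{-2}=1, q_{-1}=0:
  i=0: a_0=6, p_0 = 6*1 + 0 = 6, q_0 = 6*0 + 1 = 1.
  i=1: a_1=1, p_1 = 1*6 + 1 = 7, q_1 = 1*1 + 0 = 1.
  i=2: a_2=6, p_2 = 6*7 + 6 = 48, q_2 = 6*1 + 1 = 7.
  i=3: a_3=2, p_3 = 2*48 + 7 = 103, q_3 = 2*7 + 1 = 15.
  i=4: a_4=5, p_4 = 5*103 + 48 = 563, q_4 = 5*15 + 7 = 82.
  i=5: a_5=6, p_5 = 6*563 + 103 = 3481, q_5 = 6*82 + 15 = 507.

6/1, 7/1, 48/7, 103/15, 563/82, 3481/507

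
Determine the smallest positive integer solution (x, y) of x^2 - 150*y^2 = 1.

First expand sqrt(150) as a continued fraction. With x_i = (sqrt(150) + m_i)/d_i and (m_0, d_0) = (0, 1): a_0 = floor(sqrt(150)) = 12, since 12^2 = 144 <= 150 < 169 = 13^2.
Iterate m_{i+1} = d_i*a_i - m_i, d_{i+1} = (150 - m_{i+1}^2)/d_i, a_{i+1} = floor((a_0 + m_{i+1})/d_{i+1}):
  m_1 = 1*12 - 0 = 12, d_1 = (150 - 12^2)/1 = 6/1 = 6, a_1 = floor((12 + 12)/6) = 4.
  m_2 = 6*4 - 12 = 12, d_2 = (150 - 12^2)/6 = 6/6 = 1, a_2 = floor((12 + 12)/1) = 24.
  m_3 = 1*24 - 12 = 12, d_3 = (150 - 12^2)/1 = 6/1 = 6: (m_3, d_3) = (m_1, d_1) = (12, 6), so from here the quotients repeat a_1, a_2; the period length is 2.
So sqrt(150) = [12; (4, 24)] with period length k = 2.
k is even, so the fundamental solution of x^2 - 150y^2 = 1 is (p_{k-1}, q_{k-1}) = (p_1, q_1); compute convergents through index 1.
Convergents (p_i = a_i*p_{i-1} + p_{i-2}, q_i = a_i*q_{i-1} + q_{i-2} with p_{-2}=0, p_{-1}=1, q_{-2}=1, q_{-1}=0):
  i=0: a_0=12, p_0 = 12*1 + 0 = 12, q_0 = 12*0 + 1 = 1.
  i=1: a_1=4, p_1 = 4*12 + 1 = 49, q_1 = 4*1 + 0 = 4.
Check: 49^2 - 150*4^2 = 2401 - 2400 = 1, so (x, y) = (49, 4) solves the equation, and by the theorem it is the least positive solution.

(x, y) = (49, 4)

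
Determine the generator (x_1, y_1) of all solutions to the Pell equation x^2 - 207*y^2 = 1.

First expand sqrt(207) as a continued fraction. With x_i = (sqrt(207) + m_i)/d_i and (m_0, d_0) = (0, 1): a_0 = floor(sqrt(207)) = 14, since 14^2 = 196 <= 207 < 225 = 15^2.
Iterate m_{i+1} = d_i*a_i - m_i, d_{i+1} = (207 - m_{i+1}^2)/d_i, a_{i+1} = floor((a_0 + m_{i+1})/d_{i+1}):
  m_1 = 1*14 - 0 = 14, d_1 = (207 - 14^2)/1 = 11/1 = 11, a_1 = floor((14 + 14)/11) = 2.
  m_2 = 11*2 - 14 = 8, d_2 = (207 - 8^2)/11 = 143/11 = 13, a_2 = floor((14 + 8)/13) = 1.
  m_3 = 13*1 - 8 = 5, d_3 = (207 - 5^2)/13 = 182/13 = 14, a_3 = floor((14 + 5)/14) = 1.
  m_4 = 14*1 - 5 = 9, d_4 = (207 - 9^2)/14 = 126/14 = 9, a_4 = floor((14 + 9)/9) = 2.
  m_5 = 9*2 - 9 = 9, d_5 = (207 - 9^2)/9 = 126/9 = 14, a_5 = floor((14 + 9)/14) = 1.
  m_6 = 14*1 - 9 = 5, d_6 = (207 - 5^2)/14 = 182/14 = 13, a_6 = floor((14 + 5)/13) = 1.
  m_7 = 13*1 - 5 = 8, d_7 = (207 - 8^2)/13 = 143/13 = 11, a_7 = floor((14 + 8)/11) = 2.
  m_8 = 11*2 - 8 = 14, d_8 = (207 - 14^2)/11 = 11/11 = 1, a_8 = floor((14 + 14)/1) = 28.
  m_9 = 1*28 - 14 = 14, d_9 = (207 - 14^2)/1 = 11/1 = 11: (m_9, d_9) = (m_1, d_1) = (14, 11), so from here the quotients repeat a_1, ..., a_8; the period length is 8.
So sqrt(207) = [14; (2, 1, 1, 2, 1, 1, 2, 28)] with period length k = 8.
k is even, so the fundamental solution of x^2 - 207y^2 = 1 is (p_{k-1}, q_{k-1}) = (p_7, q_7); compute convergents through index 7.
Convergents (p_i = a_i*p_{i-1} + p_{i-2}, q_i = a_i*q_{i-1} + q_{i-2} with p_{-2}=0, p_{-1}=1, q_{-2}=1, q_{-1}=0):
  i=0: a_0=14, p_0 = 14*1 + 0 = 14, q_0 = 14*0 + 1 = 1.
  i=1: a_1=2, p_1 = 2*14 + 1 = 29, q_1 = 2*1 + 0 = 2.
  i=2: a_2=1, p_2 = 1*29 + 14 = 43, q_2 = 1*2 + 1 = 3.
  i=3: a_3=1, p_3 = 1*43 + 29 = 72, q_3 = 1*3 + 2 = 5.
  i=4: a_4=2, p_4 = 2*72 + 43 = 187, q_4 = 2*5 + 3 = 13.
  i=5: a_5=1, p_5 = 1*187 + 72 = 259, q_5 = 1*13 + 5 = 18.
  i=6: a_6=1, p_6 = 1*259 + 187 = 446, q_6 = 1*18 + 13 = 31.
  i=7: a_7=2, p_7 = 2*446 + 259 = 1151, q_7 = 2*31 + 18 = 80.
Check: 1151^2 - 207*80^2 = 1324801 - 1324800 = 1, so (x, y) = (1151, 80) solves the equation, and by the theorem it is the least positive solution.

(x, y) = (1151, 80)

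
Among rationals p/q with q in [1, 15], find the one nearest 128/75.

17/10

Expand x = 128/75 as a continued fraction with the Euclidean algorithm:
  128 = 1*75 + 53, so a_0 = 1.
  75 = 1*53 + 22, so a_1 = 1.
  53 = 2*22 + 9, so a_2 = 2.
  22 = 2*9 + 4, so a_3 = 2.
  9 = 2*4 + 1, so a_4 = 2.
  4 = 4*1 + 0, so a_5 = 4.
so x = [1; 1, 2, 2, 2, 4].
Convergents (p_i = a_i*p_{i-1} + p_{i-2}, q_i = a_i*q_{i-1} + q_{i-2} with p_{-2}=0, p_{-1}=1, q_{-2}=1, q_{-1}=0), until the denominator exceeds 15:
  i=0: a_0=1, p_0 = 1*1 + 0 = 1, q_0 = 1*0 + 1 = 1.
  i=1: a_1=1, p_1 = 1*1 + 1 = 2, q_1 = 1*1 + 0 = 1.
  i=2: a_2=2, p_2 = 2*2 + 1 = 5, q_2 = 2*1 + 1 = 3.
  i=3: a_3=2, p_3 = 2*5 + 2 = 12, q_3 = 2*3 + 1 = 7.
  i=4: a_4=2, p_4 = 2*12 + 5 = 29, q_4 = 2*7 + 3 = 17.
q_4 = 17 > 15, so the last convergent with denominator <= 15 is p_3/q_3 = 12/7.
The closest fraction with denominator <= 15 is either p_3/q_3 or the intermediate fraction (k*p_3 + p_2)/(k*q_3 + q_2) with the largest k >= 1 whose denominator stays <= 15; these approach x as k grows, and every other convergent or intermediate fraction in range is farther away.
Largest k: floor((15 - q_2)/q_3) = floor((15 - 3)/7) = 1.
That gives (1*12 + 5)/(1*7 + 3) = 17/10.
Compare the errors: |x - 12/7| = |128*7 - 12*75|/(75*7) = 4/525, and |x - 17/10| = |128*10 - 17*75|/(75*10) = 5/750.
Cross-multiplying, 5*525 = 2625 < 3000 = 4*750, so 5/750 is smaller: the intermediate fraction 17/10 is closer to x than 12/7.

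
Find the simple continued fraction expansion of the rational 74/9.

[8; 4, 2]

Run the Euclidean algorithm on 74 and 9; the successive quotients are the partial quotients a_0, a_1, ... (each step inverts the fractional part left over by the previous one):
  74 = 8*9 + 2, so a_0 = 8.
  9 = 4*2 + 1, so a_1 = 4.
  2 = 2*1 + 0, so a_2 = 2.
The remainder reaches 0 after 3 divisions, so the expansion has 3 partial quotients, read off in order.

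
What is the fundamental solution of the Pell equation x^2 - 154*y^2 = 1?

(x, y) = (21295, 1716)

First expand sqrt(154) as a continued fraction. With x_i = (sqrt(154) + m_i)/d_i and (m_0, d_0) = (0, 1): a_0 = floor(sqrt(154)) = 12, since 12^2 = 144 <= 154 < 169 = 13^2.
Iterate m_{i+1} = d_i*a_i - m_i, d_{i+1} = (154 - m_{i+1}^2)/d_i, a_{i+1} = floor((a_0 + m_{i+1})/d_{i+1}):
  m_1 = 1*12 - 0 = 12, d_1 = (154 - 12^2)/1 = 10/1 = 10, a_1 = floor((12 + 12)/10) = 2.
  m_2 = 10*2 - 12 = 8, d_2 = (154 - 8^2)/10 = 90/10 = 9, a_2 = floor((12 + 8)/9) = 2.
  m_3 = 9*2 - 8 = 10, d_3 = (154 - 10^2)/9 = 54/9 = 6, a_3 = floor((12 + 10)/6) = 3.
  m_4 = 6*3 - 10 = 8, d_4 = (154 - 8^2)/6 = 90/6 = 15, a_4 = floor((12 + 8)/15) = 1.
  m_5 = 15*1 - 8 = 7, d_5 = (154 - 7^2)/15 = 105/15 = 7, a_5 = floor((12 + 7)/7) = 2.
  m_6 = 7*2 - 7 = 7, d_6 = (154 - 7^2)/7 = 105/7 = 15, a_6 = floor((12 + 7)/15) = 1.
  m_7 = 15*1 - 7 = 8, d_7 = (154 - 8^2)/15 = 90/15 = 6, a_7 = floor((12 + 8)/6) = 3.
  m_8 = 6*3 - 8 = 10, d_8 = (154 - 10^2)/6 = 54/6 = 9, a_8 = floor((12 + 10)/9) = 2.
  m_9 = 9*2 - 10 = 8, d_9 = (154 - 8^2)/9 = 90/9 = 10, a_9 = floor((12 + 8)/10) = 2.
  m_10 = 10*2 - 8 = 12, d_10 = (154 - 12^2)/10 = 10/10 = 1, a_10 = floor((12 + 12)/1) = 24.
  m_11 = 1*24 - 12 = 12, d_11 = (154 - 12^2)/1 = 10/1 = 10: (m_11, d_11) = (m_1, d_1) = (12, 10), so from here the quotients repeat a_1, ..., a_10; the period length is 10.
So sqrt(154) = [12; (2, 2, 3, 1, 2, 1, 3, 2, 2, 24)] with period length k = 10.
k is even, so the fundamental solution of x^2 - 154y^2 = 1 is (p_{k-1}, q_{k-1}) = (p_9, q_9); compute convergents through index 9.
Convergents (p_i = a_i*p_{i-1} + p_{i-2}, q_i = a_i*q_{i-1} + q_{i-2} with p_{-2}=0, p_{-1}=1, q_{-2}=1, q_{-1}=0):
  i=0: a_0=12, p_0 = 12*1 + 0 = 12, q_0 = 12*0 + 1 = 1.
  i=1: a_1=2, p_1 = 2*12 + 1 = 25, q_1 = 2*1 + 0 = 2.
  i=2: a_2=2, p_2 = 2*25 + 12 = 62, q_2 = 2*2 + 1 = 5.
  i=3: a_3=3, p_3 = 3*62 + 25 = 211, q_3 = 3*5 + 2 = 17.
  i=4: a_4=1, p_4 = 1*211 + 62 = 273, q_4 = 1*17 + 5 = 22.
  i=5: a_5=2, p_5 = 2*273 + 211 = 757, q_5 = 2*22 + 17 = 61.
  i=6: a_6=1, p_6 = 1*757 + 273 = 1030, q_6 = 1*61 + 22 = 83.
  i=7: a_7=3, p_7 = 3*1030 + 757 = 3847, q_7 = 3*83 + 61 = 310.
  i=8: a_8=2, p_8 = 2*3847 + 1030 = 8724, q_8 = 2*310 + 83 = 703.
  i=9: a_9=2, p_9 = 2*8724 + 3847 = 21295, q_9 = 2*703 + 310 = 1716.
Check: 21295^2 - 154*1716^2 = 453477025 - 453477024 = 1, so (x, y) = (21295, 1716) solves the equation, and by the theorem it is the least positive solution.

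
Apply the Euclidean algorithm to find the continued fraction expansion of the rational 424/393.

Run the Euclidean algorithm on 424 and 393; the successive quotients are the partial quotients a_0, a_1, ... (each step inverts the fractional part left over by the previous one):
  424 = 1*393 + 31, so a_0 = 1.
  393 = 12*31 + 21, so a_1 = 12.
  31 = 1*21 + 10, so a_2 = 1.
  21 = 2*10 + 1, so a_3 = 2.
  10 = 10*1 + 0, so a_4 = 10.
The remainder reaches 0 after 5 divisions, so the expansion has 5 partial quotients, read off in order.

[1; 12, 1, 2, 10]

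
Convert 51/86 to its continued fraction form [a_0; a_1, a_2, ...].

[0; 1, 1, 2, 5, 3]

Run the Euclidean algorithm on 51 and 86; the successive quotients are the partial quotients a_0, a_1, ... (each step inverts the fractional part left over by the previous one):
  51 = 0*86 + 51, so a_0 = 0.
  86 = 1*51 + 35, so a_1 = 1.
  51 = 1*35 + 16, so a_2 = 1.
  35 = 2*16 + 3, so a_3 = 2.
  16 = 5*3 + 1, so a_4 = 5.
  3 = 3*1 + 0, so a_5 = 3.
The remainder reaches 0 after 6 divisions, so the expansion has 6 partial quotients, read off in order.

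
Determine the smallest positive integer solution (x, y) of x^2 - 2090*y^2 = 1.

First expand sqrt(2090) as a continued fraction. With x_i = (sqrt(2090) + m_i)/d_i and (m_0, d_0) = (0, 1): a_0 = floor(sqrt(2090)) = 45, since 45^2 = 2025 <= 2090 < 2116 = 46^2.
Iterate m_{i+1} = d_i*a_i - m_i, d_{i+1} = (2090 - m_{i+1}^2)/d_i, a_{i+1} = floor((a_0 + m_{i+1})/d_{i+1}):
  m_1 = 1*45 - 0 = 45, d_1 = (2090 - 45^2)/1 = 65/1 = 65, a_1 = floor((45 + 45)/65) = 1.
  m_2 = 65*1 - 45 = 20, d_2 = (2090 - 20^2)/65 = 1690/65 = 26, a_2 = floor((45 + 20)/26) = 2.
  m_3 = 26*2 - 20 = 32, d_3 = (2090 - 32^2)/26 = 1066/26 = 41, a_3 = floor((45 + 32)/41) = 1.
  m_4 = 41*1 - 32 = 9, d_4 = (2090 - 9^2)/41 = 2009/41 = 49, a_4 = floor((45 + 9)/49) = 1.
  m_5 = 49*1 - 9 = 40, d_5 = (2090 - 40^2)/49 = 490/49 = 10, a_5 = floor((45 + 40)/10) = 8.
  m_6 = 10*8 - 40 = 40, d_6 = (2090 - 40^2)/10 = 490/10 = 49, a_6 = floor((45 + 40)/49) = 1.
  m_7 = 49*1 - 40 = 9, d_7 = (2090 - 9^2)/49 = 2009/49 = 41, a_7 = floor((45 + 9)/41) = 1.
  m_8 = 41*1 - 9 = 32, d_8 = (2090 - 32^2)/41 = 1066/41 = 26, a_8 = floor((45 + 32)/26) = 2.
  m_9 = 26*2 - 32 = 20, d_9 = (2090 - 20^2)/26 = 1690/26 = 65, a_9 = floor((45 + 20)/65) = 1.
  m_10 = 65*1 - 20 = 45, d_10 = (2090 - 45^2)/65 = 65/65 = 1, a_10 = floor((45 + 45)/1) = 90.
  m_11 = 1*90 - 45 = 45, d_11 = (2090 - 45^2)/1 = 65/1 = 65: (m_11, d_11) = (m_1, d_1) = (45, 65), so from here the quotients repeat a_1, ..., a_10; the period length is 10.
So sqrt(2090) = [45; (1, 2, 1, 1, 8, 1, 1, 2, 1, 90)] with period length k = 10.
k is even, so the fundamental solution of x^2 - 2090y^2 = 1 is (p_{k-1}, q_{k-1}) = (p_9, q_9); compute convergents through index 9.
Convergents (p_i = a_i*p_{i-1} + p_{i-2}, q_i = a_i*q_{i-1} + q_{i-2} with p_{-2}=0, p_{-1}=1, q_{-2}=1, q_{-1}=0):
  i=0: a_0=45, p_0 = 45*1 + 0 = 45, q_0 = 45*0 + 1 = 1.
  i=1: a_1=1, p_1 = 1*45 + 1 = 46, q_1 = 1*1 + 0 = 1.
  i=2: a_2=2, p_2 = 2*46 + 45 = 137, q_2 = 2*1 + 1 = 3.
  i=3: a_3=1, p_3 = 1*137 + 46 = 183, q_3 = 1*3 + 1 = 4.
  i=4: a_4=1, p_4 = 1*183 + 137 = 320, q_4 = 1*4 + 3 = 7.
  i=5: a_5=8, p_5 = 8*320 + 183 = 2743, q_5 = 8*7 + 4 = 60.
  i=6: a_6=1, p_6 = 1*2743 + 320 = 3063, q_6 = 1*60 + 7 = 67.
  i=7: a_7=1, p_7 = 1*3063 + 2743 = 5806, q_7 = 1*67 + 60 = 127.
  i=8: a_8=2, p_8 = 2*5806 + 3063 = 14675, q_8 = 2*127 + 67 = 321.
  i=9: a_9=1, p_9 = 1*14675 + 5806 = 20481, q_9 = 1*321 + 127 = 448.
Check: 20481^2 - 2090*448^2 = 419471361 - 419471360 = 1, so (x, y) = (20481, 448) solves the equation, and by the theorem it is the least positive solution.

(x, y) = (20481, 448)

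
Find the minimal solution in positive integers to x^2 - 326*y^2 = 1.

First expand sqrt(326) as a continued fraction. With x_i = (sqrt(326) + m_i)/d_i and (m_0, d_0) = (0, 1): a_0 = floor(sqrt(326)) = 18, since 18^2 = 324 <= 326 < 361 = 19^2.
Iterate m_{i+1} = d_i*a_i - m_i, d_{i+1} = (326 - m_{i+1}^2)/d_i, a_{i+1} = floor((a_0 + m_{i+1})/d_{i+1}):
  m_1 = 1*18 - 0 = 18, d_1 = (326 - 18^2)/1 = 2/1 = 2, a_1 = floor((18 + 18)/2) = 18.
  m_2 = 2*18 - 18 = 18, d_2 = (326 - 18^2)/2 = 2/2 = 1, a_2 = floor((18 + 18)/1) = 36.
  m_3 = 1*36 - 18 = 18, d_3 = (326 - 18^2)/1 = 2/1 = 2: (m_3, d_3) = (m_1, d_1) = (18, 2), so from here the quotients repeat a_1, a_2; the period length is 2.
So sqrt(326) = [18; (18, 36)] with period length k = 2.
k is even, so the fundamental solution of x^2 - 326y^2 = 1 is (p_{k-1}, q_{k-1}) = (p_1, q_1); compute convergents through index 1.
Convergents (p_i = a_i*p_{i-1} + p_{i-2}, q_i = a_i*q_{i-1} + q_{i-2} with p_{-2}=0, p_{-1}=1, q_{-2}=1, q_{-1}=0):
  i=0: a_0=18, p_0 = 18*1 + 0 = 18, q_0 = 18*0 + 1 = 1.
  i=1: a_1=18, p_1 = 18*18 + 1 = 325, q_1 = 18*1 + 0 = 18.
Check: 325^2 - 326*18^2 = 105625 - 105624 = 1, so (x, y) = (325, 18) solves the equation, and by the theorem it is the least positive solution.

(x, y) = (325, 18)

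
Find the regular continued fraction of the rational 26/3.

Run the Euclidean algorithm on 26 and 3; the successive quotients are the partial quotients a_0, a_1, ... (each step inverts the fractional part left over by the previous one):
  26 = 8*3 + 2, so a_0 = 8.
  3 = 1*2 + 1, so a_1 = 1.
  2 = 2*1 + 0, so a_2 = 2.
The remainder reaches 0 after 3 divisions, so the expansion has 3 partial quotients, read off in order.

[8; 1, 2]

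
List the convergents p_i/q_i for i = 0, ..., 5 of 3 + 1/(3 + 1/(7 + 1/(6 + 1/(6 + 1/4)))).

3/1, 10/3, 73/22, 448/135, 2761/832, 11492/3463

Using the convergent recurrence p_i = a_i*p_{i-1} + p_{i-2}, q_i = a_i*q_{i-1} + q_{i-2} with p_{-2}=0, p_{-1}=1, q_{-2}=1, q_{-1}=0:
  i=0: a_0=3, p_0 = 3*1 + 0 = 3, q_0 = 3*0 + 1 = 1.
  i=1: a_1=3, p_1 = 3*3 + 1 = 10, q_1 = 3*1 + 0 = 3.
  i=2: a_2=7, p_2 = 7*10 + 3 = 73, q_2 = 7*3 + 1 = 22.
  i=3: a_3=6, p_3 = 6*73 + 10 = 448, q_3 = 6*22 + 3 = 135.
  i=4: a_4=6, p_4 = 6*448 + 73 = 2761, q_4 = 6*135 + 22 = 832.
  i=5: a_5=4, p_5 = 4*2761 + 448 = 11492, q_5 = 4*832 + 135 = 3463.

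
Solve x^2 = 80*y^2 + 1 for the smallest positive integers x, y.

First expand sqrt(80) as a continued fraction. With x_i = (sqrt(80) + m_i)/d_i and (m_0, d_0) = (0, 1): a_0 = floor(sqrt(80)) = 8, since 8^2 = 64 <= 80 < 81 = 9^2.
Iterate m_{i+1} = d_i*a_i - m_i, d_{i+1} = (80 - m_{i+1}^2)/d_i, a_{i+1} = floor((a_0 + m_{i+1})/d_{i+1}):
  m_1 = 1*8 - 0 = 8, d_1 = (80 - 8^2)/1 = 16/1 = 16, a_1 = floor((8 + 8)/16) = 1.
  m_2 = 16*1 - 8 = 8, d_2 = (80 - 8^2)/16 = 16/16 = 1, a_2 = floor((8 + 8)/1) = 16.
  m_3 = 1*16 - 8 = 8, d_3 = (80 - 8^2)/1 = 16/1 = 16: (m_3, d_3) = (m_1, d_1) = (8, 16), so from here the quotients repeat a_1, a_2; the period length is 2.
So sqrt(80) = [8; (1, 16)] with period length k = 2.
k is even, so the fundamental solution of x^2 - 80y^2 = 1 is (p_{k-1}, q_{k-1}) = (p_1, q_1); compute convergents through index 1.
Convergents (p_i = a_i*p_{i-1} + p_{i-2}, q_i = a_i*q_{i-1} + q_{i-2} with p_{-2}=0, p_{-1}=1, q_{-2}=1, q_{-1}=0):
  i=0: a_0=8, p_0 = 8*1 + 0 = 8, q_0 = 8*0 + 1 = 1.
  i=1: a_1=1, p_1 = 1*8 + 1 = 9, q_1 = 1*1 + 0 = 1.
Check: 9^2 - 80*1^2 = 81 - 80 = 1, so (x, y) = (9, 1) solves the equation, and by the theorem it is the least positive solution.

(x, y) = (9, 1)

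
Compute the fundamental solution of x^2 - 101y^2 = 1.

(x, y) = (201, 20)

First expand sqrt(101) as a continued fraction. With x_i = (sqrt(101) + m_i)/d_i and (m_0, d_0) = (0, 1): a_0 = floor(sqrt(101)) = 10, since 10^2 = 100 <= 101 < 121 = 11^2.
Iterate m_{i+1} = d_i*a_i - m_i, d_{i+1} = (101 - m_{i+1}^2)/d_i, a_{i+1} = floor((a_0 + m_{i+1})/d_{i+1}):
  m_1 = 1*10 - 0 = 10, d_1 = (101 - 10^2)/1 = 1/1 = 1, a_1 = floor((10 + 10)/1) = 20.
  m_2 = 1*20 - 10 = 10, d_2 = (101 - 10^2)/1 = 1/1 = 1: (m_2, d_2) = (m_1, d_1) = (10, 1), so from here the quotient a_1 repeats; the period length is 1.
So sqrt(101) = [10; (20)] with period length k = 1.
k is odd, so (p_{k-1}, q_{k-1}) only solves x^2 - 101y^2 = -1 and the fundamental solution of x^2 - 101y^2 = 1 is (p_{2k-1}, q_{2k-1}) = (p_1, q_1); compute convergents through index 1, running through the period twice.
Convergents (p_i = a_i*p_{i-1} + p_{i-2}, q_i = a_i*q_{i-1} + q_{i-2} with p_{-2}=0, p_{-1}=1, q_{-2}=1, q_{-1}=0):
  i=0: a_0=10, p_0 = 10*1 + 0 = 10, q_0 = 10*0 + 1 = 1.
  i=1: a_1=20, p_1 = 20*10 + 1 = 201, q_1 = 20*1 + 0 = 20.
Indeed p_0^2 - 101*q_0^2 = 100 - 101 = -1, not +1.
Check: 201^2 - 101*20^2 = 40401 - 40400 = 1, so (x, y) = (201, 20) solves the equation, and by the theorem it is the least positive solution.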